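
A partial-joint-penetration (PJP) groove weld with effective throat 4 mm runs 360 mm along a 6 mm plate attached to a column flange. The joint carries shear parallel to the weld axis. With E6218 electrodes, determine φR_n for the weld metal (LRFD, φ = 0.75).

E62XX → F_EXX = 620 MPa.
Effective throat (given) t_e = 4 mm.
A_we = 4 × 360 = 1440 mm².
F_nw = 0.6 F_EXX = 372 MPa.
φR_n = 0.75 × 372 × 1440 × 10⁻³ = 401.8 kN.

φR_n ≈ 402 kN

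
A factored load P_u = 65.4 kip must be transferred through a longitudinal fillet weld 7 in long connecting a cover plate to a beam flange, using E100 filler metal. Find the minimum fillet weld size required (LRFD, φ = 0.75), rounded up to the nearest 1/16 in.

w = 5/16 in

E100XX → F_EXX = 100 ksi.
Total weld length L = 7 in.
Required throat t_e = P_u / (φ × 0.6 F_EXX × L) = 65.4 / (0.75 × 0.6 × 100 × 7) = 0.2076 in.
Required leg w = t_e / 0.707 = 0.2937 in → use 5/16 in.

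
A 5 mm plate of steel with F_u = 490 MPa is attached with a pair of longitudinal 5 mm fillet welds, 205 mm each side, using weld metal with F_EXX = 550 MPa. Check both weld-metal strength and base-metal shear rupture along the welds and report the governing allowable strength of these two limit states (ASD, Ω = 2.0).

R_n/Ω ≈ 239 kN (weld metal governs)

t_e = 0.707 × 5 = 3.535 mm; L = 410 mm.
Weld metal: R_n/Ω = (1/2.0) × 0.6 × 550 × 3.535 × 410 × 10⁻³ = 239.1 kN.
Base metal (shear rupture): R_n/Ω = (1/2.0) × 0.6 × 490 × 5 × 410 × 10⁻³ = 301.4 kN.
Governing: weld metal.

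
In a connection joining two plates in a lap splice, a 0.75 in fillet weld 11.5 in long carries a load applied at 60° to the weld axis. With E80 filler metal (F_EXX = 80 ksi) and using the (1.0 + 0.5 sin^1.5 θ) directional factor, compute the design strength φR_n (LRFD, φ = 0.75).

φR_n ≈ 308 kips

t_e = 0.707 × 0.75 = 0.5302 in; A_we = 0.5302 × 11.5 = 6.098 in².
Directional factor: 1.0 + 0.5 sin^1.5(60°) = 1.403.
F_nw = 0.6 × 80 × 1.403 = 67.34 ksi.
φR_n = 0.75 × 67.34 × 6.098 = 308 kips.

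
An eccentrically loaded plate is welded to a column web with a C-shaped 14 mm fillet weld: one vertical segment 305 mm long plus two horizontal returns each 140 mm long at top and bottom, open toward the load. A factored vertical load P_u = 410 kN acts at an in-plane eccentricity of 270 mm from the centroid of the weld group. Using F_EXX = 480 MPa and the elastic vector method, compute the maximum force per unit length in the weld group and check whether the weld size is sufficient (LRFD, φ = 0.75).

Total weld length L_w = 585 mm. Treat welds as unit-width lines.
Centroid: x̄ = 2×140×70 / 585 = 33.5 mm from the vertical weld.
Polar moment about centroid: J = I_x + I_y = [305³/12 + 2×140×152.5²] + [305×33.5² + 2(140³/12 + 140×36.5²)] = 10050000 mm³.
Direct shear f_v = P/L_w = 410×10³ / 585 = 700.9 N/mm (vertical).
Torsion M = P·e = 410×10³ × 270 = 110700000 N·mm.
Critical point at (x, y) = (106.5, 152.5) from centroid. f_tx = M·y/J = 1680 N/mm; f_ty = M·x/J = 1173 N/mm.
Resultant f_max = √[f_tx² + (f_v + f_ty)²] = √[1680² + (700.9 + 1173)²] = 2517 N/mm.
Capacity per unit length: φr_n = 0.75 × 0.6 × 480 × (0.707 × 14) = 2138 N/mm.
2517 > 2138 → NOT adequate.

f_max ≈ 2520 N/mm; NOT adequate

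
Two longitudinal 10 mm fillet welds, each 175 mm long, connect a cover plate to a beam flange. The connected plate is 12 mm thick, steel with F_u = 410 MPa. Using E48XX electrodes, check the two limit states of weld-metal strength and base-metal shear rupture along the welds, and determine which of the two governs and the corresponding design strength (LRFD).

E48XX → F_EXX = 480 MPa.
t_e = 0.707 × 10 = 7.07 mm; L = 350 mm.
Weld metal: φR_n = 0.75 × 0.6 × 480 × 7.07 × 350 × 10⁻³ = 534.5 kN.
Base metal (shear rupture): φR_n = 0.75 × 0.6 × 410 × 12 × 350 × 10⁻³ = 774.9 kN.
Governing: weld metal.

φR_n ≈ 534 kN (weld metal governs)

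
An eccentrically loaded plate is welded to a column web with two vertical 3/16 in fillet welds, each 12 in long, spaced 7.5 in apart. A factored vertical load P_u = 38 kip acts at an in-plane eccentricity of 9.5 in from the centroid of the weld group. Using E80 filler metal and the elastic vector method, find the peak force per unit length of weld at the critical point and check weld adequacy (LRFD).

E80XX → F_EXX = 80 ksi.
Total weld length L_w = 24 in. Treat welds as unit-width lines.
Polar moment about centroid: J = 2[d³/12 + d(b/2)²] = 2[12³/12 + 12×3.75²] = 625.5 in³.
Direct shear f_v = P/L_w = 38 / 24 = 1.583 kip/in (vertical).
Torsion M = P·e = 38 × 9.5 = 361 kip·in.
Critical point at (x, y) = (3.75, 6) from centroid. f_tx = M·y/J = 3.463 kip/in; f_ty = M·x/J = 2.164 kip/in.
Resultant f_max = √[f_tx² + (f_v + f_ty)²] = √[3.463² + (1.583 + 2.164)²] = 5.103 kip/in.
Capacity per unit length: φr_n = 0.75 × 0.6 × 80 × (0.707 × 0.1875) = 4.772 kip/in.
5.103 > 4.772 → NOT adequate.

f_max ≈ 5.1 kip/in; NOT adequate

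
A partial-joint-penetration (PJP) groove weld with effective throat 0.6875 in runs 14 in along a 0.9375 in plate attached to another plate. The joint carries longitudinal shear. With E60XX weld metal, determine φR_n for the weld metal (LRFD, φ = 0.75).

E60XX → F_EXX = 60 ksi.
Effective throat (given) t_e = 0.6875 in.
A_we = 0.6875 × 14 = 9.625 in².
F_nw = 0.6 F_EXX = 36 ksi.
φR_n = 0.75 × 36 × 9.625 = 259.9 kip.

φR_n ≈ 260 kip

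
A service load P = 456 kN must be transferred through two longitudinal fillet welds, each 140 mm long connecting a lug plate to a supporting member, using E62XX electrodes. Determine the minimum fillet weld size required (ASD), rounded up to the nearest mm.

w = 13 mm

E62XX → F_EXX = 620 MPa.
Total weld length L = 280 mm.
Required throat t_e = P × Ω / (0.6 F_EXX × L) = 456 × 2.0 / (0.6 × 620 × 280 × 10⁻³) = 8.756 mm.
Required leg w = t_e / 0.707 = 12.38 mm → use 13 mm.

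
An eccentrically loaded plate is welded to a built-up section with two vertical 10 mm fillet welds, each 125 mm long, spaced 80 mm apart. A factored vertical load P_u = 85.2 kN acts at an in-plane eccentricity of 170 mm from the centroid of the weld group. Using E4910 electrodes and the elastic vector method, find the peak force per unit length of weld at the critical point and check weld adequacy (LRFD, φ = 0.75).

E49XX → F_EXX = 490 MPa.
Total weld length L_w = 250 mm. Treat welds as unit-width lines.
Polar moment about centroid: J = 2[d³/12 + d(b/2)²] = 2[125³/12 + 125×40²] = 725500 mm³.
Direct shear f_v = P/L_w = 85.2×10³ / 250 = 340.8 N/mm (vertical).
Torsion M = P·e = 85.2×10³ × 170 = 14484000 N·mm.
Critical point at (x, y) = (40, 62.5) from centroid. f_tx = M·y/J = 1248 N/mm; f_ty = M·x/J = 798.5 N/mm.
Resultant f_max = √[f_tx² + (f_v + f_ty)²] = √[1248² + (340.8 + 798.5)²] = 1690 N/mm.
Capacity per unit length: φr_n = 0.75 × 0.6 × 490 × (0.707 × 10) = 1559 N/mm.
1690 > 1559 → NOT adequate.

f_max ≈ 1690 N/mm; NOT adequate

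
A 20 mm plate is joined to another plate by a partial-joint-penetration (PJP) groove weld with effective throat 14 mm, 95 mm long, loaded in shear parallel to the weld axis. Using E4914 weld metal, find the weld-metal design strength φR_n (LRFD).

φR_n ≈ 293 kN

E49XX → F_EXX = 490 MPa.
Effective throat (given) t_e = 14 mm.
A_we = 14 × 95 = 1330 mm².
F_nw = 0.6 F_EXX = 294 MPa.
φR_n = 0.75 × 294 × 1330 × 10⁻³ = 293.3 kN.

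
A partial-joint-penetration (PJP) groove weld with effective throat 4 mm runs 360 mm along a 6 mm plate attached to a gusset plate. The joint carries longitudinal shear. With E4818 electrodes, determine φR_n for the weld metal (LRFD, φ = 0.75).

E48XX → F_EXX = 480 MPa.
Effective throat (given) t_e = 4 mm.
A_we = 4 × 360 = 1440 mm².
F_nw = 0.6 F_EXX = 288 MPa.
φR_n = 0.75 × 288 × 1440 × 10⁻³ = 311 kN.

φR_n ≈ 311 kN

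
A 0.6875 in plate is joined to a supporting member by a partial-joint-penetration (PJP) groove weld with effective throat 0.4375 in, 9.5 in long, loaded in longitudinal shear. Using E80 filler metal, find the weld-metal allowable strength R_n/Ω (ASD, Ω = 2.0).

R_n/Ω ≈ 99.8 kip

E80XX → F_EXX = 80 ksi.
Effective throat (given) t_e = 0.4375 in.
A_we = 0.4375 × 9.5 = 4.156 in².
F_nw = 0.6 F_EXX = 48 ksi.
R_n/Ω = (48 × 4.156) / 2.0 = 99.75 kip.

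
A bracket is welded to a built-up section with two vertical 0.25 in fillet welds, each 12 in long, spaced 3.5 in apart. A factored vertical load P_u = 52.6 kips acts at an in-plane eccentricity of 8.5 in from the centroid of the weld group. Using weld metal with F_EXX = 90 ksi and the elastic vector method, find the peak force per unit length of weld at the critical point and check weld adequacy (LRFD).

f_max ≈ 8.6 kip/in; NOT adequate

Total weld length L_w = 24 in. Treat welds as unit-width lines.
Polar moment about centroid: J = 2[d³/12 + d(b/2)²] = 2[12³/12 + 12×1.75²] = 361.5 in³.
Direct shear f_v = P/L_w = 52.6 / 24 = 2.192 kip/in (vertical).
Torsion M = P·e = 52.6 × 8.5 = 447.1 kip·in.
Critical point at (x, y) = (1.75, 6) from centroid. f_tx = M·y/J = 7.421 kip/in; f_ty = M·x/J = 2.164 kip/in.
Resultant f_max = √[f_tx² + (f_v + f_ty)²] = √[7.421² + (2.192 + 2.164)²] = 8.605 kip/in.
Capacity per unit length: φr_n = 0.75 × 0.6 × 90 × (0.707 × 0.25) = 7.158 kip/in.
8.605 > 7.158 → NOT adequate.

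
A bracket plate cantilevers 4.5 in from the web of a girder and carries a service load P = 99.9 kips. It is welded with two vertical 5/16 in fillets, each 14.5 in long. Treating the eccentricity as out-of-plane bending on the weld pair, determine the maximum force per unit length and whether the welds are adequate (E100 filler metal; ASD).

f_max ≈ 7.28 kip/in; NOT adequate

E100XX → F_EXX = 100 ksi.
L_w = 2 × 14.5 = 29 in; section modulus (unit throat) S = 2 × L²/6 = 70.08 in².
Direct shear f_v = P/L_w = 99.9/29 = 3.445 kip/in.
Moment M = P × e = 99.9 × 4.5 = 449.55 kip·in; bending f_b = M/S = 6.415 kip/in.
f_max = √(f_v² + f_b²) = √(3.445² + 6.415²) = 7.281 kip/in.
r_n/Ω = (1/2.0) × 0.6 × 100 × (0.707 × 0.3125) = 6.628 kip/in → NOT adequate.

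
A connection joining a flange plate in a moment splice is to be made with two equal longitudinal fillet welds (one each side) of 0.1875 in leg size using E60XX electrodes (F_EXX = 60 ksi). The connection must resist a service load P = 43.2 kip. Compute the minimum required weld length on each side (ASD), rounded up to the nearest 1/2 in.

Throat t_e = 0.707 × 0.1875 = 0.1326 in.
r_n/Ω = (0.6 × 60 × 0.1326) / 2.0 = 2.386 kip/in.
L_req = P / (r_n/Ω) = 43.2 / 2.386 = 18.1 in total.
Per side: 18.1 / 2 = 9.052 in.
Round up → use L = 9.5 in on each side.

L = 9.5 in on each side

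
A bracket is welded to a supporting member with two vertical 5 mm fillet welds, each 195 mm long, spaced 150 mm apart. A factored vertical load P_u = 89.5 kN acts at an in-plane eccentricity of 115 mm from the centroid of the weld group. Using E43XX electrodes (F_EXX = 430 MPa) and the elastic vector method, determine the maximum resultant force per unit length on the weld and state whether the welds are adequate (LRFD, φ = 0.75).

f_max ≈ 541 N/mm; adequate

Total weld length L_w = 390 mm. Treat welds as unit-width lines.
Polar moment about centroid: J = 2[d³/12 + d(b/2)²] = 2[195³/12 + 195×75²] = 3430000 mm³.
Direct shear f_v = P/L_w = 89.5×10³ / 390 = 229.5 N/mm (vertical).
Torsion M = P·e = 89.5×10³ × 115 = 10292000 N·mm.
Critical point at (x, y) = (75, 97.5) from centroid. f_tx = M·y/J = 292.6 N/mm; f_ty = M·x/J = 225.1 N/mm.
Resultant f_max = √[f_tx² + (f_v + f_ty)²] = √[292.6² + (229.5 + 225.1)²] = 540.6 N/mm.
Capacity per unit length: φr_n = 0.75 × 0.6 × 430 × (0.707 × 5) = 684 N/mm.
540.6 ≤ 684 → adequate.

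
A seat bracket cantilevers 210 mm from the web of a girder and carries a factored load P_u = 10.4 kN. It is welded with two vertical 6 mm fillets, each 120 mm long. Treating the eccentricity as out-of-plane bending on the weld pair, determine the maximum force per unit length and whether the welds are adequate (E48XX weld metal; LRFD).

E48XX → F_EXX = 480 MPa.
L_w = 2 × 120 = 240 mm; section modulus (unit throat) S = 2 × L²/6 = 4800 mm².
Direct shear f_v = P/L_w = 10.4×10³/240 = 43.33 N/mm.
Moment M = P × e = 10.4×10³ × 210 = 2184000 N·mm; bending f_b = M/S = 455 N/mm.
f_max = √(f_v² + f_b²) = √(43.33² + 455²) = 457.1 N/mm.
φr_n = 0.75 × 0.6 × 480 × (0.707 × 6) = 916.3 N/mm → adequate.

f_max ≈ 457 N/mm; adequate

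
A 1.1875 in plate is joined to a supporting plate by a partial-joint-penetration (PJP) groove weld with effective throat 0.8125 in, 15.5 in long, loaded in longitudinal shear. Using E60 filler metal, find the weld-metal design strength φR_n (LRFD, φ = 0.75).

φR_n ≈ 340 kip

E60XX → F_EXX = 60 ksi.
Effective throat (given) t_e = 0.8125 in.
A_we = 0.8125 × 15.5 = 12.59 in².
F_nw = 0.6 F_EXX = 36 ksi.
φR_n = 0.75 × 36 × 12.59 = 340 kip.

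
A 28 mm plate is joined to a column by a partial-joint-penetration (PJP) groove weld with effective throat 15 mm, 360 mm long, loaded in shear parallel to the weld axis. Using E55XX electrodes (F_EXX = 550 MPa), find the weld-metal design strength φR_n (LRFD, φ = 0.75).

Effective throat (given) t_e = 15 mm.
A_we = 15 × 360 = 5400 mm².
F_nw = 0.6 F_EXX = 330 MPa.
φR_n = 0.75 × 330 × 5400 × 10⁻³ = 1336 kN.

φR_n ≈ 1340 kN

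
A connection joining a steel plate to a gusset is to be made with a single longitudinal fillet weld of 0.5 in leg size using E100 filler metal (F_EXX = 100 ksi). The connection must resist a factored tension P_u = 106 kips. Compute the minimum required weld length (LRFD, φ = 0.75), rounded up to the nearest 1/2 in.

L = 7 in

Throat t_e = 0.707 × 0.5 = 0.3535 in.
φr_n = 0.75 × 0.6 × 100 × 0.3535 = 15.91 kips/in.
L_req = P_u / φr_n = 106 / 15.91 = 6.664 in total.
Round up → use L = 7 in.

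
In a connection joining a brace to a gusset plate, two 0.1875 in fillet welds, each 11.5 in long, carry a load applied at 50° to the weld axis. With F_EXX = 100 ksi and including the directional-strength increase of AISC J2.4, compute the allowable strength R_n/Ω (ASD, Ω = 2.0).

t_e = 0.707 × 0.1875 = 0.1326 in; A_we = 0.1326 × 23 = 3.049 in².
Directional factor: 1.0 + 0.5 sin^1.5(50°) = 1.335.
F_nw = 0.6 × 100 × 1.335 = 80.11 ksi.
R_n/Ω = (80.11 × 3.049) / 2.0 = 122.1 kip.

R_n/Ω ≈ 122 kip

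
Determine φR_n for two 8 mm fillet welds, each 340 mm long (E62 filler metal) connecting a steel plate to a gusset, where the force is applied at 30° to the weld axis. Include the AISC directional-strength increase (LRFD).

E62XX → F_EXX = 620 MPa.
t_e = 0.707 × 8 = 5.656 mm; A_we = 5.656 × 680 = 3846 mm².
Directional factor: 1.0 + 0.5 sin^1.5(30°) = 1.177.
F_nw = 0.6 × 620 × 1.177 = 437.8 MPa.
φR_n = 0.75 × 437.8 × 3846 × 10⁻³ = 1263 kN.

φR_n ≈ 1260 kN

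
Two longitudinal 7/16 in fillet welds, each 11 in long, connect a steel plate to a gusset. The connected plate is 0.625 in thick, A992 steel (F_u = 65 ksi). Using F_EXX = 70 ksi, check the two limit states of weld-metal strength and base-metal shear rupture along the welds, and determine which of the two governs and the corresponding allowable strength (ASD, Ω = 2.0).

R_n/Ω ≈ 143 kips (weld metal governs)

t_e = 0.707 × 0.4375 = 0.3093 in; L = 22 in.
Weld metal: R_n/Ω = (1/2.0) × 0.6 × 70 × 0.3093 × 22 = 142.9 kips.
Base metal (shear rupture): R_n/Ω = (1/2.0) × 0.6 × 65 × 0.625 × 22 = 268.1 kips.
Governing: weld metal.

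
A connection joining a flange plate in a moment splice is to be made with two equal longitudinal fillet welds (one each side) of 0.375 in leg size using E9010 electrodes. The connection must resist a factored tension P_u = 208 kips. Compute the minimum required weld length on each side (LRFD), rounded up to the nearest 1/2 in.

E90XX → F_EXX = 90 ksi.
Throat t_e = 0.707 × 0.375 = 0.2651 in.
φr_n = 0.75 × 0.6 × 90 × 0.2651 = 10.74 kips/in.
L_req = P_u / φr_n = 208 / 10.74 = 19.37 in total.
Per side: 19.37 / 2 = 9.686 in.
Round up → use L = 10 in on each side.

L = 10 in on each side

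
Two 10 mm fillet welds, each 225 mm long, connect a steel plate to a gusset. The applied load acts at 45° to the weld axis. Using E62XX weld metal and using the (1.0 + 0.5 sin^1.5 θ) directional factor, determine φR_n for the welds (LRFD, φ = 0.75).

φR_n ≈ 1150 kN

E62XX → F_EXX = 620 MPa.
t_e = 0.707 × 10 = 7.07 mm; A_we = 7.07 × 450 = 3181 mm².
Directional factor: 1.0 + 0.5 sin^1.5(45°) = 1.297.
F_nw = 0.6 × 620 × 1.297 = 482.6 MPa.
φR_n = 0.75 × 482.6 × 3181 × 10⁻³ = 1152 kN.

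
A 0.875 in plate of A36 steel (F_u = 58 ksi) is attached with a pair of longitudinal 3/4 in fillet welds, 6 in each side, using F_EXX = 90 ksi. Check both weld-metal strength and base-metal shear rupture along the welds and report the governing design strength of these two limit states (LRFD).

t_e = 0.707 × 0.75 = 0.5302 in; L = 12 in.
Weld metal: φR_n = 0.75 × 0.6 × 90 × 0.5302 × 12 = 257.7 kip.
Base metal (shear rupture): φR_n = 0.75 × 0.6 × 58 × 0.875 × 12 = 274 kip.
Governing: weld metal.

φR_n ≈ 258 kip (weld metal governs)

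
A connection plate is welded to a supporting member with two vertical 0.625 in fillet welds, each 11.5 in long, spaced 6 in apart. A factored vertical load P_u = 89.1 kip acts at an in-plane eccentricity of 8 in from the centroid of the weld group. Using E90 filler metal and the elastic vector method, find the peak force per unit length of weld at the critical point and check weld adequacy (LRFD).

E90XX → F_EXX = 90 ksi.
Total weld length L_w = 23 in. Treat welds as unit-width lines.
Polar moment about centroid: J = 2[d³/12 + d(b/2)²] = 2[11.5³/12 + 11.5×3²] = 460.5 in³.
Direct shear f_v = P/L_w = 89.1 / 23 = 3.874 kip/in (vertical).
Torsion M = P·e = 89.1 × 8 = 712.8 kip·in.
Critical point at (x, y) = (3, 5.75) from centroid. f_tx = M·y/J = 8.901 kip/in; f_ty = M·x/J = 4.644 kip/in.
Resultant f_max = √[f_tx² + (f_v + f_ty)²] = √[8.901² + (3.874 + 4.644)²] = 12.32 kip/in.
Capacity per unit length: φr_n = 0.75 × 0.6 × 90 × (0.707 × 0.625) = 17.9 kip/in.
12.32 ≤ 17.9 → adequate.

f_max ≈ 12.3 kip/in; adequate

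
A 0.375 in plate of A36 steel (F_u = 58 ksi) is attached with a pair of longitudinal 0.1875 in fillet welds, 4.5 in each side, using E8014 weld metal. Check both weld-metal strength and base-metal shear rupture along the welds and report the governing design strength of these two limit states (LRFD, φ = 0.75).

φR_n ≈ 43 kips (weld metal governs)

E80XX → F_EXX = 80 ksi.
t_e = 0.707 × 0.1875 = 0.1326 in; L = 9 in.
Weld metal: φR_n = 0.75 × 0.6 × 80 × 0.1326 × 9 = 42.95 kips.
Base metal (shear rupture): φR_n = 0.75 × 0.6 × 58 × 0.375 × 9 = 88.09 kips.
Governing: weld metal.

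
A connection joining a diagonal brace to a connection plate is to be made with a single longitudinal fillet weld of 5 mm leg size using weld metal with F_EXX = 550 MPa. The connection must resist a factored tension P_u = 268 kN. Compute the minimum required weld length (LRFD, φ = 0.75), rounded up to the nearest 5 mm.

L = 310 mm

Throat t_e = 0.707 × 5 = 3.535 mm.
φr_n = 0.75 × 0.6 × 550 × 3.535 × 10⁻³ = 0.8749 kN/mm.
L_req = P_u / φr_n = 268 / 0.8749 = 306.3 mm total.
Round up → use L = 310 mm.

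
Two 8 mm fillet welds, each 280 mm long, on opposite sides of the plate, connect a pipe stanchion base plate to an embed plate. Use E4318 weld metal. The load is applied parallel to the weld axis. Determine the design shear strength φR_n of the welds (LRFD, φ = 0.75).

φR_n ≈ 613 kN

E43XX → F_EXX = 430 MPa.
Effective throat t_e = 0.707 × 8 = 5.656 mm.
Total length L = 560 mm; A_we = 5.656 × 560 = 3167 mm².
F_nw = 0.6 F_EXX = 0.6 × 430 = 258 MPa.
φR_n = 0.75 × 258 × 3167 × 10⁻³ = 612.9 kN.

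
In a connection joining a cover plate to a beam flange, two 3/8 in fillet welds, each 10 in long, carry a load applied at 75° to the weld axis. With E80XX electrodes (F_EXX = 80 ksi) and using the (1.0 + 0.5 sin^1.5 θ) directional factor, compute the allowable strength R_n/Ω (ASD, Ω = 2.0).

t_e = 0.707 × 0.375 = 0.2651 in; A_we = 0.2651 × 20 = 5.303 in².
Directional factor: 1.0 + 0.5 sin^1.5(75°) = 1.475.
F_nw = 0.6 × 80 × 1.475 = 70.78 ksi.
R_n/Ω = (70.78 × 5.303) / 2.0 = 187.7 kip.

R_n/Ω ≈ 188 kip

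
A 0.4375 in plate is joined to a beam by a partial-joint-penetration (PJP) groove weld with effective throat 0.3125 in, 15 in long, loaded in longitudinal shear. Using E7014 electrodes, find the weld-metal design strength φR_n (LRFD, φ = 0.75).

φR_n ≈ 148 kip

E70XX → F_EXX = 70 ksi.
Effective throat (given) t_e = 0.3125 in.
A_we = 0.3125 × 15 = 4.688 in².
F_nw = 0.6 F_EXX = 42 ksi.
φR_n = 0.75 × 42 × 4.688 = 147.7 kip.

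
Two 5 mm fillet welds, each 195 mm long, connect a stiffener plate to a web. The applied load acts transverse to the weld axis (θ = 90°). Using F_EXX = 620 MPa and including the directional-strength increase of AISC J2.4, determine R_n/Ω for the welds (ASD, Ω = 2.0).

R_n/Ω ≈ 385 kN

t_e = 0.707 × 5 = 3.535 mm; A_we = 3.535 × 390 = 1379 mm².
Directional factor: 1.0 + 0.5 sin^1.5(90°) = 1.5.
F_nw = 0.6 × 620 × 1.5 = 558 MPa.
R_n/Ω = (558 × 1379) / 2.0 × 10⁻³ = 384.6 kN.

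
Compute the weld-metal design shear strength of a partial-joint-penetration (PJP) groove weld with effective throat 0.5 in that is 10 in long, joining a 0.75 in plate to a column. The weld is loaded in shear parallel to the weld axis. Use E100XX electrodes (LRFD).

E100XX → F_EXX = 100 ksi.
Effective throat (given) t_e = 0.5 in.
A_we = 0.5 × 10 = 5 in².
F_nw = 0.6 F_EXX = 60 ksi.
φR_n = 0.75 × 60 × 5 = 225 kip.

φR_n ≈ 225 kip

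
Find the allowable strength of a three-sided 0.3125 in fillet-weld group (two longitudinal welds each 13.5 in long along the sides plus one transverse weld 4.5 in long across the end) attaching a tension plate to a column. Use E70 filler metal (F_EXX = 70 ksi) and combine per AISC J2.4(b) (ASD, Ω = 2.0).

R_n/Ω ≈ 146 kips

t_e = 0.707 × 0.3125 = 0.2209 in.
R_nwl = 0.6 × 70 × 0.2209 × 27 = 250.5 kips (longitudinal, 2 welds).
R_nwt = 0.6 × 70 × 0.2209 × 4.5 = 41.76 kips (transverse, base value).
(i) R_nwl + R_nwt = 292.3 kips; (ii) 0.85 R_nwl + 1.5 R_nwt = 275.6 kips.
R_n = max = 292.3 kips [governs: (i)]; R_n/Ω = 146.2 kips.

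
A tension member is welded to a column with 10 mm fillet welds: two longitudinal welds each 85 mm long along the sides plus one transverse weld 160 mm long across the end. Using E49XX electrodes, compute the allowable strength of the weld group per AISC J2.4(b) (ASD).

E49XX → F_EXX = 490 MPa.
t_e = 0.707 × 10 = 7.07 mm.
R_nwl = 0.6 × 490 × 7.07 × 170 × 10⁻³ = 353.4 kN (longitudinal, 2 welds).
R_nwt = 0.6 × 490 × 7.07 × 160 × 10⁻³ = 332.6 kN (transverse, base value).
(i) R_nwl + R_nwt = 685.9 kN; (ii) 0.85 R_nwl + 1.5 R_nwt = 799.2 kN.
R_n = max = 799.2 kN [governs: (ii)]; R_n/Ω = 399.6 kN.

R_n/Ω ≈ 400 kN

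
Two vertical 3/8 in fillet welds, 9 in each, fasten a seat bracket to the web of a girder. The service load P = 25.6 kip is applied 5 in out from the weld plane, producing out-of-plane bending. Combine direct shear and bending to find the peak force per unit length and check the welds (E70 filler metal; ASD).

E70XX → F_EXX = 70 ksi.
L_w = 2 × 9 = 18 in; section modulus (unit throat) S = 2 × L²/6 = 27 in².
Direct shear f_v = P/L_w = 25.6/18 = 1.422 kip/in.
Moment M = P × e = 25.6 × 5 = 128 kip·in; bending f_b = M/S = 4.741 kip/in.
f_max = √(f_v² + f_b²) = √(1.422² + 4.741²) = 4.949 kip/in.
r_n/Ω = (1/2.0) × 0.6 × 70 × (0.707 × 0.375) = 5.568 kip/in → adequate.

f_max ≈ 4.95 kip/in; adequate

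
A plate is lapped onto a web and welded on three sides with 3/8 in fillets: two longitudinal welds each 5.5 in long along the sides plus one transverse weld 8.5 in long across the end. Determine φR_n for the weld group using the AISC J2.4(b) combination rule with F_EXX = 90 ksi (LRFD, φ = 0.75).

φR_n ≈ 237 kips

t_e = 0.707 × 0.375 = 0.2651 in.
R_nwl = 0.6 × 90 × 0.2651 × 11 = 157.5 kips (longitudinal, 2 welds).
R_nwt = 0.6 × 90 × 0.2651 × 8.5 = 121.7 kips (transverse, base value).
(i) R_nwl + R_nwt = 279.2 kips; (ii) 0.85 R_nwl + 1.5 R_nwt = 316.4 kips.
R_n = max = 316.4 kips [governs: (ii)]; φR_n = 237.3 kips.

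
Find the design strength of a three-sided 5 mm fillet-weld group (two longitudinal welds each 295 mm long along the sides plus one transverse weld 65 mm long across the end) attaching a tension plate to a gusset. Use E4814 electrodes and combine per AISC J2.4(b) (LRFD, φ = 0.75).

E48XX → F_EXX = 480 MPa.
t_e = 0.707 × 5 = 3.535 mm.
R_nwl = 0.6 × 480 × 3.535 × 590 × 10⁻³ = 600.7 kN (longitudinal, 2 welds).
R_nwt = 0.6 × 480 × 3.535 × 65 × 10⁻³ = 66.18 kN (transverse, base value).
(i) R_nwl + R_nwt = 666.8 kN; (ii) 0.85 R_nwl + 1.5 R_nwt = 609.8 kN.
R_n = max = 666.8 kN [governs: (i)]; φR_n = 500.1 kN.

φR_n ≈ 500 kN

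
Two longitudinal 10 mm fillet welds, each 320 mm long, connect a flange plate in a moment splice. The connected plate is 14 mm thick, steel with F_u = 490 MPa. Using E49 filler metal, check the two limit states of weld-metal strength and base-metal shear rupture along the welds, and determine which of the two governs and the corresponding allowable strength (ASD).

R_n/Ω ≈ 665 kN (weld metal governs)

E49XX → F_EXX = 490 MPa.
t_e = 0.707 × 10 = 7.07 mm; L = 640 mm.
Weld metal: R_n/Ω = (1/2.0) × 0.6 × 490 × 7.07 × 640 × 10⁻³ = 665.1 kN.
Base metal (shear rupture): R_n/Ω = (1/2.0) × 0.6 × 490 × 14 × 640 × 10⁻³ = 1317 kN.
Governing: weld metal.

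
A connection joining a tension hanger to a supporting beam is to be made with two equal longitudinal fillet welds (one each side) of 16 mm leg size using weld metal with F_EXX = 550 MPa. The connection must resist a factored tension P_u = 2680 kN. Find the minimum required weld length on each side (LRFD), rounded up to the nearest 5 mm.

L = 480 mm on each side

Throat t_e = 0.707 × 16 = 11.31 mm.
φr_n = 0.75 × 0.6 × 550 × 11.31 × 10⁻³ = 2.8 kN/mm.
L_req = P_u / φr_n = 2680 / 2.8 = 957.2 mm total.
Per side: 957.2 / 2 = 478.6 mm.
Round up → use L = 480 mm on each side.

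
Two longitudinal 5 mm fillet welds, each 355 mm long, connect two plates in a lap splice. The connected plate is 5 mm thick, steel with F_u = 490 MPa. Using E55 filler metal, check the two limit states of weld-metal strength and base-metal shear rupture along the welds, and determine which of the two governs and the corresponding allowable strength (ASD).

E55XX → F_EXX = 550 MPa.
t_e = 0.707 × 5 = 3.535 mm; L = 710 mm.
Weld metal: R_n/Ω = (1/2.0) × 0.6 × 550 × 3.535 × 710 × 10⁻³ = 414.1 kN.
Base metal (shear rupture): R_n/Ω = (1/2.0) × 0.6 × 490 × 5 × 710 × 10⁻³ = 521.9 kN.
Governing: weld metal.

R_n/Ω ≈ 414 kN (weld metal governs)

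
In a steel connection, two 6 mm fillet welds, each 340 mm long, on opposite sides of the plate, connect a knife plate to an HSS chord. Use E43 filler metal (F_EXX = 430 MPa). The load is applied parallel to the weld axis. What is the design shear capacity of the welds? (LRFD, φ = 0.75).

φR_n ≈ 558 kN

Effective throat t_e = 0.707 × 6 = 4.242 mm.
Total length L = 680 mm; A_we = 4.242 × 680 = 2885 mm².
F_nw = 0.6 F_EXX = 0.6 × 430 = 258 MPa.
φR_n = 0.75 × 258 × 2885 × 10⁻³ = 558.2 kN.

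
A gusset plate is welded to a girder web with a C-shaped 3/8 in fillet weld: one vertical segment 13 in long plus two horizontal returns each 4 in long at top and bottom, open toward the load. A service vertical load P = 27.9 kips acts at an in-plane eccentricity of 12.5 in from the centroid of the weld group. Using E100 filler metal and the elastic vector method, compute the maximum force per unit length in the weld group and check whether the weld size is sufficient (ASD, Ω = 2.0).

f_max ≈ 5.32 kip/in; adequate

E100XX → F_EXX = 100 ksi.
Total weld length L_w = 21 in. Treat welds as unit-width lines.
Centroid: x̄ = 2×4×2 / 21 = 0.7619 in from the vertical weld.
Polar moment about centroid: J = I_x + I_y = [13³/12 + 2×4×6.5²] + [13×0.7619² + 2(4³/12 + 4×1.238²)] = 551.6 in³.
Direct shear f_v = P/L_w = 27.9 / 21 = 1.329 kip/in (vertical).
Torsion M = P·e = 27.9 × 12.5 = 348.75 kip·in.
Critical point at (x, y) = (3.238, 6.5) from centroid. f_tx = M·y/J = 4.11 kip/in; f_ty = M·x/J = 2.047 kip/in.
Resultant f_max = √[f_tx² + (f_v + f_ty)²] = √[4.11² + (1.329 + 2.047)²] = 5.319 kip/in.
Capacity per unit length: r_n/Ω = (1/2.0) × 0.6 × 100 × (0.707 × 0.375) = 7.954 kip/in.
5.319 ≤ 7.954 → adequate.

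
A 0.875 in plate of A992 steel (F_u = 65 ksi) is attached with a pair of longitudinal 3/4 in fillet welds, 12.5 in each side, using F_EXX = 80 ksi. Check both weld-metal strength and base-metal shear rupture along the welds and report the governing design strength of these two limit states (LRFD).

φR_n ≈ 477 kips (weld metal governs)

t_e = 0.707 × 0.75 = 0.5302 in; L = 25 in.
Weld metal: φR_n = 0.75 × 0.6 × 80 × 0.5302 × 25 = 477.2 kips.
Base metal (shear rupture): φR_n = 0.75 × 0.6 × 65 × 0.875 × 25 = 639.8 kips.
Governing: weld metal.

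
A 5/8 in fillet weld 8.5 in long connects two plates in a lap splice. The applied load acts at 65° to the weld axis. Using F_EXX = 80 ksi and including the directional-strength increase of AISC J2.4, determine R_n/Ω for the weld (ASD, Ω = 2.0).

t_e = 0.707 × 0.625 = 0.4419 in; A_we = 0.4419 × 8.5 = 3.756 in².
Directional factor: 1.0 + 0.5 sin^1.5(65°) = 1.431.
F_nw = 0.6 × 80 × 1.431 = 68.71 ksi.
R_n/Ω = (68.71 × 3.756) / 2.0 = 129 kip.

R_n/Ω ≈ 129 kip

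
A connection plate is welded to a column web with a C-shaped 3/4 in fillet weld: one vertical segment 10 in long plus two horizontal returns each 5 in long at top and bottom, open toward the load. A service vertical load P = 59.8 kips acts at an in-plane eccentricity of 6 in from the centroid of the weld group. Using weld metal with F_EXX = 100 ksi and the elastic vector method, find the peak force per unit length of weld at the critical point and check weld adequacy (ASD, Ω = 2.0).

f_max ≈ 7.98 kip/in; adequate

Total weld length L_w = 20 in. Treat welds as unit-width lines.
Centroid: x̄ = 2×5×2.5 / 20 = 1.25 in from the vertical weld.
Polar moment about centroid: J = I_x + I_y = [10³/12 + 2×5×5²] + [10×1.25² + 2(5³/12 + 5×1.25²)] = 385.4 in³.
Direct shear f_v = P/L_w = 59.8 / 20 = 2.99 kip/in (vertical).
Torsion M = P·e = 59.8 × 6 = 358.8 kip·in.
Critical point at (x, y) = (3.75, 5) from centroid. f_tx = M·y/J = 4.655 kip/in; f_ty = M·x/J = 3.491 kip/in.
Resultant f_max = √[f_tx² + (f_v + f_ty)²] = √[4.655² + (2.99 + 3.491)²] = 7.979 kip/in.
Capacity per unit length: r_n/Ω = (1/2.0) × 0.6 × 100 × (0.707 × 0.75) = 15.91 kip/in.
7.979 ≤ 15.91 → adequate.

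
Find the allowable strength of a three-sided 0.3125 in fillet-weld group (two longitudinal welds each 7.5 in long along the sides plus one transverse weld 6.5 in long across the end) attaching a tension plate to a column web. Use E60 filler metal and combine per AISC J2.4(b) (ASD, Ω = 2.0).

E60XX → F_EXX = 60 ksi.
t_e = 0.707 × 0.3125 = 0.2209 in.
R_nwl = 0.6 × 60 × 0.2209 × 15 = 119.3 kip (longitudinal, 2 welds).
R_nwt = 0.6 × 60 × 0.2209 × 6.5 = 51.7 kip (transverse, base value).
(i) R_nwl + R_nwt = 171 kip; (ii) 0.85 R_nwl + 1.5 R_nwt = 179 kip.
R_n = max = 179 kip [governs: (ii)]; R_n/Ω = 89.48 kip.

R_n/Ω ≈ 89.5 kip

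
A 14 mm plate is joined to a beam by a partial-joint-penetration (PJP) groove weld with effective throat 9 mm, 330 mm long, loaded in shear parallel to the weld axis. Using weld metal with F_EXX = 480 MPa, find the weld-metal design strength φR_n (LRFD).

φR_n ≈ 642 kN

Effective throat (given) t_e = 9 mm.
A_we = 9 × 330 = 2970 mm².
F_nw = 0.6 F_EXX = 288 MPa.
φR_n = 0.75 × 288 × 2970 × 10⁻³ = 641.5 kN.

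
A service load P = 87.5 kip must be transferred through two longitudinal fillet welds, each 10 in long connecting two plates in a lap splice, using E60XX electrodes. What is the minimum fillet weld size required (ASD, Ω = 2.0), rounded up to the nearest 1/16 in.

E60XX → F_EXX = 60 ksi.
Total weld length L = 20 in.
Required throat t_e = P × Ω / (0.6 F_EXX × L) = 87.5 × 2.0 / (0.6 × 60 × 20) = 0.2431 in.
Required leg w = t_e / 0.707 = 0.3438 in → use 3/8 in.

w = 3/8 in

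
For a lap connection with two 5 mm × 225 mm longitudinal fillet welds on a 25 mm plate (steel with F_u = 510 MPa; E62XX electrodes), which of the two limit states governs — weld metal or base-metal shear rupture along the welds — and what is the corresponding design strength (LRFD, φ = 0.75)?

E62XX → F_EXX = 620 MPa.
t_e = 0.707 × 5 = 3.535 mm; L = 450 mm.
Weld metal: φR_n = 0.75 × 0.6 × 620 × 3.535 × 450 × 10⁻³ = 443.8 kN.
Base metal (shear rupture): φR_n = 0.75 × 0.6 × 510 × 25 × 450 × 10⁻³ = 2582 kN.
Governing: weld metal.

φR_n ≈ 444 kN (weld metal governs)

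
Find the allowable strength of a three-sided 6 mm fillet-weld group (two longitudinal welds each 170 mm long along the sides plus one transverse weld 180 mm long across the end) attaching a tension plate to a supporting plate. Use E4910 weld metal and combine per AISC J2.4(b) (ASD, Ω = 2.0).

E49XX → F_EXX = 490 MPa.
t_e = 0.707 × 6 = 4.242 mm.
R_nwl = 0.6 × 490 × 4.242 × 340 × 10⁻³ = 424 kN (longitudinal, 2 welds).
R_nwt = 0.6 × 490 × 4.242 × 180 × 10⁻³ = 224.5 kN (transverse, base value).
(i) R_nwl + R_nwt = 648.5 kN; (ii) 0.85 R_nwl + 1.5 R_nwt = 697.2 kN.
R_n = max = 697.2 kN [governs: (ii)]; R_n/Ω = 348.6 kN.

R_n/Ω ≈ 349 kN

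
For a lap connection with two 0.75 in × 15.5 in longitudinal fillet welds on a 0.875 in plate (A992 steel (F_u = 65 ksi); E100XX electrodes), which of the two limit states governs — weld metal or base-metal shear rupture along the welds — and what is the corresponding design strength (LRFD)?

E100XX → F_EXX = 100 ksi.
t_e = 0.707 × 0.75 = 0.5302 in; L = 31 in.
Weld metal: φR_n = 0.75 × 0.6 × 100 × 0.5302 × 31 = 739.7 kips.
Base metal (shear rupture): φR_n = 0.75 × 0.6 × 65 × 0.875 × 31 = 793.4 kips.
Governing: weld metal.

φR_n ≈ 740 kips (weld metal governs)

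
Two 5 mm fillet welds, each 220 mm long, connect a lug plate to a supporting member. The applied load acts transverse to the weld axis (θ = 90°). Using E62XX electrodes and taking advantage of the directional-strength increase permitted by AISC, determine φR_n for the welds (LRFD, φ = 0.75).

E62XX → F_EXX = 620 MPa.
t_e = 0.707 × 5 = 3.535 mm; A_we = 3.535 × 440 = 1555 mm².
Directional factor: 1.0 + 0.5 sin^1.5(90°) = 1.5.
F_nw = 0.6 × 620 × 1.5 = 558 MPa.
φR_n = 0.75 × 558 × 1555 × 10⁻³ = 650.9 kN.

φR_n ≈ 651 kN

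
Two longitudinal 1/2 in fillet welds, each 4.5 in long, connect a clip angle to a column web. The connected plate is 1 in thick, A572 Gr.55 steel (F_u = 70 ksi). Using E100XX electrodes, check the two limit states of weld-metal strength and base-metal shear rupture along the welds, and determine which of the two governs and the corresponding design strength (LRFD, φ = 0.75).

φR_n ≈ 143 kips (weld metal governs)

E100XX → F_EXX = 100 ksi.
t_e = 0.707 × 0.5 = 0.3535 in; L = 9 in.
Weld metal: φR_n = 0.75 × 0.6 × 100 × 0.3535 × 9 = 143.2 kips.
Base metal (shear rupture): φR_n = 0.75 × 0.6 × 70 × 1 × 9 = 283.5 kips.
Governing: weld metal.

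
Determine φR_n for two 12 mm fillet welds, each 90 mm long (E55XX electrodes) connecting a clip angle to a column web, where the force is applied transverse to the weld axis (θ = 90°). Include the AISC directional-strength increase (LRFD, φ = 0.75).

E55XX → F_EXX = 550 MPa.
t_e = 0.707 × 12 = 8.484 mm; A_we = 8.484 × 180 = 1527 mm².
Directional factor: 1.0 + 0.5 sin^1.5(90°) = 1.5.
F_nw = 0.6 × 550 × 1.5 = 495 MPa.
φR_n = 0.75 × 495 × 1527 × 10⁻³ = 566.9 kN.

φR_n ≈ 567 kN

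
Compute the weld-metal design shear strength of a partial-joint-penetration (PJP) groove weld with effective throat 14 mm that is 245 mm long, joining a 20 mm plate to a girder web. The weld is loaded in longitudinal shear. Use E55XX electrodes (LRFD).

E55XX → F_EXX = 550 MPa.
Effective throat (given) t_e = 14 mm.
A_we = 14 × 245 = 3430 mm².
F_nw = 0.6 F_EXX = 330 MPa.
φR_n = 0.75 × 330 × 3430 × 10⁻³ = 848.9 kN.

φR_n ≈ 849 kN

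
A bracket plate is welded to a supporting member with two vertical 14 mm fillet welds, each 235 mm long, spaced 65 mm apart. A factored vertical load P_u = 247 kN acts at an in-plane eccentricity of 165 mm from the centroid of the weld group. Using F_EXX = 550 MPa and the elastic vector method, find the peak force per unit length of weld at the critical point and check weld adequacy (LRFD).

Total weld length L_w = 470 mm. Treat welds as unit-width lines.
Polar moment about centroid: J = 2[d³/12 + d(b/2)²] = 2[235³/12 + 235×32.5²] = 2659000 mm³.
Direct shear f_v = P/L_w = 247×10³ / 470 = 525.5 N/mm (vertical).
Torsion M = P·e = 247×10³ × 165 = 40755000 N·mm.
Critical point at (x, y) = (32.5, 117.5) from centroid. f_tx = M·y/J = 1801 N/mm; f_ty = M·x/J = 498.1 N/mm.
Resultant f_max = √[f_tx² + (f_v + f_ty)²] = √[1801² + (525.5 + 498.1)²] = 2071 N/mm.
Capacity per unit length: φr_n = 0.75 × 0.6 × 550 × (0.707 × 14) = 2450 N/mm.
2071 ≤ 2450 → adequate.

f_max ≈ 2070 N/mm; adequate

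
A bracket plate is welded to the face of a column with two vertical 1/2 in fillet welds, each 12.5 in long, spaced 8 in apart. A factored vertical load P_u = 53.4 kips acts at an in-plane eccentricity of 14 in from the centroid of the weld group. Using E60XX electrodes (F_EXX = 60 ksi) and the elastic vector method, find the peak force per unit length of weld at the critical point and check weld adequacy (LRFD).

Total weld length L_w = 25 in. Treat welds as unit-width lines.
Polar moment about centroid: J = 2[d³/12 + d(b/2)²] = 2[12.5³/12 + 12.5×4²] = 725.5 in³.
Direct shear f_v = P/L_w = 53.4 / 25 = 2.136 kip/in (vertical).
Torsion M = P·e = 53.4 × 14 = 747.6 kip·in.
Critical point at (x, y) = (4, 6.25) from centroid. f_tx = M·y/J = 6.44 kip/in; f_ty = M·x/J = 4.122 kip/in.
Resultant f_max = √[f_tx² + (f_v + f_ty)²] = √[6.44² + (2.136 + 4.122)²] = 8.98 kip/in.
Capacity per unit length: φr_n = 0.75 × 0.6 × 60 × (0.707 × 0.5) = 9.544 kip/in.
8.98 ≤ 9.544 → adequate.

f_max ≈ 8.98 kip/in; adequate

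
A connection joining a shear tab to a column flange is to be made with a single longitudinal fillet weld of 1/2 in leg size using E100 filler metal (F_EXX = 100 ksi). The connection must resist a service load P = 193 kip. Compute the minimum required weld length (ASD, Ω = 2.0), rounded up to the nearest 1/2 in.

L = 18.5 in

Throat t_e = 0.707 × 0.5 = 0.3535 in.
r_n/Ω = (0.6 × 100 × 0.3535) / 2.0 = 10.6 kip/in.
L_req = P / (r_n/Ω) = 193 / 10.6 = 18.2 in total.
Round up → use L = 18.5 in.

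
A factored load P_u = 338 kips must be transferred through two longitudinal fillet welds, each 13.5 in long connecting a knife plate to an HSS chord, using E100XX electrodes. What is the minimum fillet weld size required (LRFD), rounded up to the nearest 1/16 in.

E100XX → F_EXX = 100 ksi.
Total weld length L = 27 in.
Required throat t_e = P_u / (φ × 0.6 F_EXX × L) = 338 / (0.75 × 0.6 × 100 × 27) = 0.2782 in.
Required leg w = t_e / 0.707 = 0.3935 in → use 7/16 in.

w = 7/16 in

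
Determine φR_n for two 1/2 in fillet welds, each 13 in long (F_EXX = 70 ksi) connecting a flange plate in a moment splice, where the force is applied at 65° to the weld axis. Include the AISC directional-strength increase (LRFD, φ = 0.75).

φR_n ≈ 414 kip

t_e = 0.707 × 0.5 = 0.3535 in; A_we = 0.3535 × 26 = 9.191 in².
Directional factor: 1.0 + 0.5 sin^1.5(65°) = 1.431.
F_nw = 0.6 × 70 × 1.431 = 60.12 ksi.
φR_n = 0.75 × 60.12 × 9.191 = 414.4 kip.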